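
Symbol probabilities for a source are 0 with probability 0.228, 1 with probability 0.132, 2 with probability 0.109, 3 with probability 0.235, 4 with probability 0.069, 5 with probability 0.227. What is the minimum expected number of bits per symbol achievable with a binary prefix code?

2.488 bits/symbol

Repeatedly combine the two least-probable nodes; the expected code length is the sum of the merged weights.
merge 69/1000 + 109/1000 → 89/500
merge 33/250 + 89/500 → 31/100
merge 227/1000 + 57/250 → 91/200
merge 47/200 + 31/100 → 109/200
merge 91/200 + 109/200 → 1
L = 89/500 + 31/100 + 91/200 + 109/200 + 1 = 311/125 = 2.488 bits/symbol.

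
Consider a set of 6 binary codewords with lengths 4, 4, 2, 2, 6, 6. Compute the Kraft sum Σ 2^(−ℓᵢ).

With common denominator 2^6 = 64: Σ 2^(−ℓᵢ) = 4/64 + 4/64 + 16/64 + 16/64 + 1/64 + 1/64 = 42/64 = 0.65625.

0.65625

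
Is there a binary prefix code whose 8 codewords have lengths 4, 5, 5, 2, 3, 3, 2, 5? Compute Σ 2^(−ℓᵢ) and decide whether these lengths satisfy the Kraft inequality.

With common denominator 2^5 = 32: Σ 2^(−ℓᵢ) = 2/32 + 1/32 + 1/32 + 8/32 + 4/32 + 4/32 + 8/32 + 1/32 = 29/32 = 0.90625.
Kraft's inequality requires Σ ≤ 1; here Σ = 0.90625 ≤ 1, so such a prefix code exists.

0.90625; yes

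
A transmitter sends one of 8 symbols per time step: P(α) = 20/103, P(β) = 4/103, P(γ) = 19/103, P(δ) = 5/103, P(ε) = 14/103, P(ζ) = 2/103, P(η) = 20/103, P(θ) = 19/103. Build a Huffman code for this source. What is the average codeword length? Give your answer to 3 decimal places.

Repeatedly combine the two least-probable nodes; the expected code length is the sum of the merged weights.
merge 2/103 + 4/103 → 6/103
merge 5/103 + 6/103 → 11/103
merge 11/103 + 14/103 → 25/103
merge 19/103 + 19/103 → 38/103
merge 20/103 + 20/103 → 40/103
merge 25/103 + 38/103 → 63/103
merge 40/103 + 63/103 → 1
L = 6/103 + 11/103 + 25/103 + 38/103 + 40/103 + 63/103 + 1 = 286/103 ≈ 2.777 bits/symbol.

2.777 bits/symbol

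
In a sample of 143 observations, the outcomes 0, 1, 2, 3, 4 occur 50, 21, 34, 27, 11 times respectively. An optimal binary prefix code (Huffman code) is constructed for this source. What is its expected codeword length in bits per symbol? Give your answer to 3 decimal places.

2.224 bits/symbol

Probabilities are the counts divided by 143.
Repeatedly combine the two least-probable nodes; the expected code length is the sum of the merged weights.
merge 1/13 + 21/143 → 32/143
merge 27/143 + 32/143 → 59/143
merge 34/143 + 50/143 → 84/143
merge 59/143 + 84/143 → 1
L = 32/143 + 59/143 + 84/143 + 1 = 318/143 ≈ 2.224 bits/symbol.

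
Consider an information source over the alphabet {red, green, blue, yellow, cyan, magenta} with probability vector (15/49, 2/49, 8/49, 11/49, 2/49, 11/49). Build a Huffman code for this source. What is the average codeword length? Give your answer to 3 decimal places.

2.327 bits/symbol

Repeatedly combine the two least-probable nodes; the expected code length is the sum of the merged weights.
merge 2/49 + 2/49 → 4/49
merge 4/49 + 8/49 → 12/49
merge 11/49 + 11/49 → 22/49
merge 12/49 + 15/49 → 27/49
merge 22/49 + 27/49 → 1
L = 4/49 + 12/49 + 22/49 + 27/49 + 1 = 114/49 ≈ 2.327 bits/symbol.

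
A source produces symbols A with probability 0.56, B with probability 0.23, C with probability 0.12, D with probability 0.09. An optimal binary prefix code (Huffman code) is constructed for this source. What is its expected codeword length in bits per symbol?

Repeatedly combine the two least-probable nodes; the expected code length is the sum of the merged weights.
merge 9/100 + 3/25 → 21/100
merge 21/100 + 23/100 → 11/25
merge 11/25 + 14/25 → 1
L = 21/100 + 11/25 + 1 = 33/20 = 1.65 bits/symbol.

1.65 bits/symbol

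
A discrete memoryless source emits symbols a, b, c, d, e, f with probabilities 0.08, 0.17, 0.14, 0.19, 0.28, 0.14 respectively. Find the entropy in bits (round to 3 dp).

H = −Σ pᵢ log₂ pᵢ.
−0.08·log₂(0.08) = 0.2915
−0.17·log₂(0.17) = 0.4346
−0.14·log₂(0.14) = 0.3971
−0.19·log₂(0.19) = 0.4552
−0.28·log₂(0.28) = 0.5142
−0.14·log₂(0.14) = 0.3971
Sum ≈ 2.4898 → 2.490 bits.

2.490 bits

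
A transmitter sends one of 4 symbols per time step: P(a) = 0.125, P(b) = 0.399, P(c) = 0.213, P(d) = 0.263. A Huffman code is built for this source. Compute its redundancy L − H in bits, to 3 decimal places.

0.053 bits

Entropy H = −Σ p log₂ p ≈ 1.8859 bits.
Huffman merges: 1/8+213/1000→169/500; 263/1000+169/500→601/1000; 399/1000+601/1000→1. L = 1939/1000 ≈ 1.9390.
L − H = 1.9390 − 1.8859 = 0.053 bits.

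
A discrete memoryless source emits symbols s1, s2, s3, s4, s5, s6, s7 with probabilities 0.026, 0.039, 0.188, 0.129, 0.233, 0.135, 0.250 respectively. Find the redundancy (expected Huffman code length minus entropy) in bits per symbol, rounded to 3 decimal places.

0.048 bits

Entropy H = −Σ p log₂ p ≈ 2.5336 bits.
Huffman merges: 13/500+39/1000→13/200; 13/200+129/1000→97/500; 27/200+47/250→323/1000; 97/500+233/1000→427/1000; 1/4+323/1000→573/1000; 427/1000+573/1000→1. L = 1291/500 ≈ 2.5820.
L − H = 2.5820 − 2.5336 = 0.048 bits.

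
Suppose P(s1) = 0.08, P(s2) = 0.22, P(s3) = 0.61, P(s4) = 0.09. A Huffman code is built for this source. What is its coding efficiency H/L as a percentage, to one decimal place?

Entropy H = −Σ p log₂ p ≈ 1.5197 bits.
Huffman merges: 2/25+9/100→17/100; 17/100+11/50→39/100; 39/100+61/100→1. L = 39/25 ≈ 1.5600.
Efficiency = H/L = 1.5197/1.5600 = 97.4%.

97.4%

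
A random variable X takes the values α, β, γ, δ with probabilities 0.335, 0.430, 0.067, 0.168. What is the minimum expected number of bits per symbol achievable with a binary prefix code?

Repeatedly combine the two least-probable nodes; the expected code length is the sum of the merged weights.
merge 67/1000 + 21/125 → 47/200
merge 47/200 + 67/200 → 57/100
merge 43/100 + 57/100 → 1
L = 47/200 + 57/100 + 1 = 361/200 = 1.805 bits/symbol.

1.805 bits/symbol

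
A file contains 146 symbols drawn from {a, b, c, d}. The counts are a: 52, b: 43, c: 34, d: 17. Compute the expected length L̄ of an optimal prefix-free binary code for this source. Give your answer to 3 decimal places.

Probabilities are the counts divided by 146.
Repeatedly combine the two least-probable nodes; the expected code length is the sum of the merged weights.
merge 17/146 + 17/73 → 51/146
merge 43/146 + 51/146 → 47/73
merge 26/73 + 47/73 → 1
L = 51/146 + 47/73 + 1 = 291/146 ≈ 1.993 bits/symbol.

1.993 bits/symbol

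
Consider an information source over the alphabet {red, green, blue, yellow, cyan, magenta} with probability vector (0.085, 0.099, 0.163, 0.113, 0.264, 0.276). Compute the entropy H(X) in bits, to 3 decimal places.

H = −Σ pᵢ log₂ pᵢ.
−0.085·log₂(0.085) = 0.3023
−0.099·log₂(0.099) = 0.3303
−0.163·log₂(0.163) = 0.4266
−0.113·log₂(0.113) = 0.3555
−0.264·log₂(0.264) = 0.5072
−0.276·log₂(0.276) = 0.5126
Sum ≈ 2.4345 → 2.434 bits.

2.434 bits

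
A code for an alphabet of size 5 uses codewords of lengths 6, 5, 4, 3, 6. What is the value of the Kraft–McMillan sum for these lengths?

0.25

With common denominator 2^6 = 64: Σ 2^(−ℓᵢ) = 1/64 + 2/64 + 4/64 + 8/64 + 1/64 = 16/64 = 0.25.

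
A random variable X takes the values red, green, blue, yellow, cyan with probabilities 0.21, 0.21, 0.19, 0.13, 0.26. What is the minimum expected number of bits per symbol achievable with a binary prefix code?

Repeatedly combine the two least-probable nodes; the expected code length is the sum of the merged weights.
merge 13/100 + 19/100 → 8/25
merge 21/100 + 21/100 → 21/50
merge 13/50 + 8/25 → 29/50
merge 21/50 + 29/50 → 1
L = 8/25 + 21/50 + 29/50 + 1 = 58/25 = 2.32 bits/symbol.

2.32 bits/symbol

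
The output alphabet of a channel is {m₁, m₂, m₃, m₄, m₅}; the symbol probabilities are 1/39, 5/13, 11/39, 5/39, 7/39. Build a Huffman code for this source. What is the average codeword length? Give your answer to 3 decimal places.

2.103 bits/symbol

Repeatedly combine the two least-probable nodes; the expected code length is the sum of the merged weights.
merge 1/39 + 5/39 → 2/13
merge 2/13 + 7/39 → 1/3
merge 11/39 + 1/3 → 8/13
merge 5/13 + 8/13 → 1
L = 2/13 + 1/3 + 8/13 + 1 = 82/39 ≈ 2.103 bits/symbol.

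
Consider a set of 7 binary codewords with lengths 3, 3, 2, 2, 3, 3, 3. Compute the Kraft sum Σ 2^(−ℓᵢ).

1.125

With common denominator 2^3 = 8: Σ 2^(−ℓᵢ) = 1/8 + 1/8 + 2/8 + 2/8 + 1/8 + 1/8 + 1/8 = 9/8 = 1.125.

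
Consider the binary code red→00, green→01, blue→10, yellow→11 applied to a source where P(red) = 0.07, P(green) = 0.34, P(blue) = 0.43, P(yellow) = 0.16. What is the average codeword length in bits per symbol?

L̄ = Σ pᵢ·ℓᵢ = 0.07·2 + 0.34·2 + 0.43·2 + 0.16·2 = 2 bits/symbol.

2 bits/symbol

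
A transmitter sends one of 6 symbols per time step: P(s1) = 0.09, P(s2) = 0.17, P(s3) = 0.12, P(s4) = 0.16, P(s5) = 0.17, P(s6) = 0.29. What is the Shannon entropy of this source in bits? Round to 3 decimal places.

2.490 bits

H = −Σ pᵢ log₂ pᵢ.
−0.09·log₂(0.09) = 0.3127
−0.17·log₂(0.17) = 0.4346
−0.12·log₂(0.12) = 0.3671
−0.16·log₂(0.16) = 0.4230
−0.17·log₂(0.17) = 0.4346
−0.29·log₂(0.29) = 0.5179
Sum ≈ 2.4898 → 2.490 bits.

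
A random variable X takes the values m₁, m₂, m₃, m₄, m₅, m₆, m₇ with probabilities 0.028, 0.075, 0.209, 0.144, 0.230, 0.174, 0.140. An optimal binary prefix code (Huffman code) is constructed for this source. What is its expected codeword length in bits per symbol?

2.664 bits/symbol

Repeatedly combine the two least-probable nodes; the expected code length is the sum of the merged weights.
merge 7/250 + 3/40 → 103/1000
merge 103/1000 + 7/50 → 243/1000
merge 18/125 + 87/500 → 159/500
merge 209/1000 + 23/100 → 439/1000
merge 243/1000 + 159/500 → 561/1000
merge 439/1000 + 561/1000 → 1
L = 103/1000 + 243/1000 + 159/500 + 439/1000 + 561/1000 + 1 = 333/125 = 2.664 bits/symbol.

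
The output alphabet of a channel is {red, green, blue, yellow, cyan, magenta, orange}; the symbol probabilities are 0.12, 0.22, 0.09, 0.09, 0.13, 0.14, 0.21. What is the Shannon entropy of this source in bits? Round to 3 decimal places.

H = −Σ pᵢ log₂ pᵢ.
−0.12·log₂(0.12) = 0.3671
−0.22·log₂(0.22) = 0.4806
−0.09·log₂(0.09) = 0.3127
−0.09·log₂(0.09) = 0.3127
−0.13·log₂(0.13) = 0.3826
−0.14·log₂(0.14) = 0.3971
−0.21·log₂(0.21) = 0.4728
Sum ≈ 2.7255 → 2.726 bits.

2.726 bits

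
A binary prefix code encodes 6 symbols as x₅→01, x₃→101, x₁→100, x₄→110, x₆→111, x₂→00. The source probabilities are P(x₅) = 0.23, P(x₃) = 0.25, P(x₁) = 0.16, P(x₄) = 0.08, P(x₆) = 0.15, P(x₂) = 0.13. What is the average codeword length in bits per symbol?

2.64 bits/symbol

L̄ = Σ pᵢ·ℓᵢ = 0.23·2 + 0.25·3 + 0.16·3 + 0.08·3 + 0.15·3 + 0.13·2 = 2.64 bits/symbol.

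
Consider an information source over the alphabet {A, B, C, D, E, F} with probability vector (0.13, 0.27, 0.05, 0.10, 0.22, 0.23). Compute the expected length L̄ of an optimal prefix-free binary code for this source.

2.43 bits/symbol

Repeatedly combine the two least-probable nodes; the expected code length is the sum of the merged weights.
merge 1/20 + 1/10 → 3/20
merge 13/100 + 3/20 → 7/25
merge 11/50 + 23/100 → 9/20
merge 27/100 + 7/25 → 11/20
merge 9/20 + 11/20 → 1
L = 3/20 + 7/25 + 9/20 + 11/20 + 1 = 243/100 = 2.43 bits/symbol.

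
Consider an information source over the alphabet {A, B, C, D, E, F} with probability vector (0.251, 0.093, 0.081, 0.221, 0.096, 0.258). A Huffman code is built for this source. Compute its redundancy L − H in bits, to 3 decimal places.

Entropy H = −Σ p log₂ p ≈ 2.4231 bits.
Huffman merges: 81/1000+93/1000→87/500; 12/125+87/500→27/100; 221/1000+251/1000→59/125; 129/500+27/100→66/125; 59/125+66/125→1. L = 611/250 ≈ 2.4440.
L − H = 2.4440 − 2.4231 = 0.021 bits.

0.021 bits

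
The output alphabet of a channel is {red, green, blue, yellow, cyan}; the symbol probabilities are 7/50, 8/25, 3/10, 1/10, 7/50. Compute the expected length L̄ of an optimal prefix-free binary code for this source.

Repeatedly combine the two least-probable nodes; the expected code length is the sum of the merged weights.
merge 1/10 + 7/50 → 6/25
merge 7/50 + 6/25 → 19/50
merge 3/10 + 8/25 → 31/50
merge 19/50 + 31/50 → 1
L = 6/25 + 19/50 + 31/50 + 1 = 56/25 = 2.24 bits/symbol.

2.24 bits/symbol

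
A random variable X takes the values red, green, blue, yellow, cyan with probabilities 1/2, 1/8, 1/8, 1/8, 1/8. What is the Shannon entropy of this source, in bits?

2 bits

Each probability is a power of 1/2, so log₂(1/p) is an integer.
H = Σ p·log₂(1/p) = 1/2·1 + 1/8·3 + 1/8·3 + 1/8·3 + 1/8·3 = 2 bits.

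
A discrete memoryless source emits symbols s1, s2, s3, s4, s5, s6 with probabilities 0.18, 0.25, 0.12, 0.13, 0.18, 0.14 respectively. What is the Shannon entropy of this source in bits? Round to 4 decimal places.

H = −Σ pᵢ log₂ pᵢ.
−0.18·log₂(0.18) = 0.4453
−0.25·log₂(0.25) = 0.5000
−0.12·log₂(0.12) = 0.3671
−0.13·log₂(0.13) = 0.3826
−0.18·log₂(0.18) = 0.4453
−0.14·log₂(0.14) = 0.3971
Sum ≈ 2.5374 → 2.5374 bits.

2.5374 bits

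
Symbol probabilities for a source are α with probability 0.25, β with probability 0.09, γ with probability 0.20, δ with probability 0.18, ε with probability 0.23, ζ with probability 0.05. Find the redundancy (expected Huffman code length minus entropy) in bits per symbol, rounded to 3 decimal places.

0.034 bits

Entropy H = −Σ p log₂ p ≈ 2.4261 bits.
Huffman merges: 1/20+9/100→7/50; 7/50+9/50→8/25; 1/5+23/100→43/100; 1/4+8/25→57/100; 43/100+57/100→1. L = 123/50 ≈ 2.4600.
L − H = 2.4600 − 2.4261 = 0.034 bits.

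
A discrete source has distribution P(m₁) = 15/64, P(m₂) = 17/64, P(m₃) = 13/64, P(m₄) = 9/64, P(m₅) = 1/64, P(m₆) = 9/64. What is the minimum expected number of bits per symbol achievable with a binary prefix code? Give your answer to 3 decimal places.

Repeatedly combine the two least-probable nodes; the expected code length is the sum of the merged weights.
merge 1/64 + 9/64 → 5/32
merge 9/64 + 5/32 → 19/64
merge 13/64 + 15/64 → 7/16
merge 17/64 + 19/64 → 9/16
merge 7/16 + 9/16 → 1
L = 5/32 + 19/64 + 7/16 + 9/16 + 1 = 157/64 ≈ 2.453 bits/symbol.

2.453 bits/symbol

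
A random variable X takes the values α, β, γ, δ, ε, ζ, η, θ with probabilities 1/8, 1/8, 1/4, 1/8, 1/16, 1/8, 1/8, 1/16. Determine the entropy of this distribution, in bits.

2.875 bits

Each probability is a power of 1/2, so log₂(1/p) is an integer.
H = Σ p·log₂(1/p) = 1/8·3 + 1/8·3 + 1/4·2 + 1/8·3 + 1/16·4 + 1/8·3 + 1/8·3 + 1/16·4 = 2.875 bits.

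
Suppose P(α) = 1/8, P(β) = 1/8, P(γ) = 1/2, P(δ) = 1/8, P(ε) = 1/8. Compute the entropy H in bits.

Each probability is a power of 1/2, so log₂(1/p) is an integer.
H = Σ p·log₂(1/p) = 1/8·3 + 1/8·3 + 1/2·1 + 1/8·3 + 1/8·3 = 2 bits.

2 bits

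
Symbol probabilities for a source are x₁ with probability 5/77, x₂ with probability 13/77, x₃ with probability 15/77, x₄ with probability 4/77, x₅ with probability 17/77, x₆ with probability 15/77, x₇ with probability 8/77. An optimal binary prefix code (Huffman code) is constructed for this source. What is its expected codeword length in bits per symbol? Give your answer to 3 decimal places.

Repeatedly combine the two least-probable nodes; the expected code length is the sum of the merged weights.
merge 4/77 + 5/77 → 9/77
merge 8/77 + 9/77 → 17/77
merge 13/77 + 15/77 → 4/11
merge 15/77 + 17/77 → 32/77
merge 17/77 + 4/11 → 45/77
merge 32/77 + 45/77 → 1
L = 9/77 + 17/77 + 4/11 + 32/77 + 45/77 + 1 = 208/77 ≈ 2.701 bits/symbol.

2.701 bits/symbol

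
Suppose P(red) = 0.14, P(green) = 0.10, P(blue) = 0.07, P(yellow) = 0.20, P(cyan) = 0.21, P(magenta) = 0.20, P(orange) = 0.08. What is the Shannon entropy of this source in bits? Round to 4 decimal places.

2.6910 bits

H = −Σ pᵢ log₂ pᵢ.
−0.14·log₂(0.14) = 0.3971
−0.10·log₂(0.10) = 0.3322
−0.07·log₂(0.07) = 0.2686
−0.20·log₂(0.20) = 0.4644
−0.21·log₂(0.21) = 0.4728
−0.20·log₂(0.20) = 0.4644
−0.08·log₂(0.08) = 0.2915
Sum ≈ 2.6910 → 2.6910 bits.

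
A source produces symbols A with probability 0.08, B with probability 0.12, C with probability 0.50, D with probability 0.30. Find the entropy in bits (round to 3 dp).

H = −Σ pᵢ log₂ pᵢ.
−0.08·log₂(0.08) = 0.2915
−0.12·log₂(0.12) = 0.3671
−0.50·log₂(0.50) = 0.5000
−0.30·log₂(0.30) = 0.5211
Sum ≈ 1.6797 → 1.680 bits.

1.680 bits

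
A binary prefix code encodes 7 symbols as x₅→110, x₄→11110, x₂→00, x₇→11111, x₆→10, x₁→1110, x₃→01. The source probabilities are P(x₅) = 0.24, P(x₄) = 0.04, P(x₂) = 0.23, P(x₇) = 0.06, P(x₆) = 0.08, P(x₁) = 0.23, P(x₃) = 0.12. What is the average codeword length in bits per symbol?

3 bits/symbol

L̄ = Σ pᵢ·ℓᵢ = 0.24·3 + 0.04·5 + 0.23·2 + 0.06·5 + 0.08·2 + 0.23·4 + 0.12·2 = 3 bits/symbol.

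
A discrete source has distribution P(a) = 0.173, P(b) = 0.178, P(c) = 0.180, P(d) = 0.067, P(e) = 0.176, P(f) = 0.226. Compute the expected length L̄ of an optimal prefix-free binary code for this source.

Repeatedly combine the two least-probable nodes; the expected code length is the sum of the merged weights.
merge 67/1000 + 173/1000 → 6/25
merge 22/125 + 89/500 → 177/500
merge 9/50 + 113/500 → 203/500
merge 6/25 + 177/500 → 297/500
merge 203/500 + 297/500 → 1
L = 6/25 + 177/500 + 203/500 + 297/500 + 1 = 1297/500 = 2.594 bits/symbol.

2.594 bits/symbol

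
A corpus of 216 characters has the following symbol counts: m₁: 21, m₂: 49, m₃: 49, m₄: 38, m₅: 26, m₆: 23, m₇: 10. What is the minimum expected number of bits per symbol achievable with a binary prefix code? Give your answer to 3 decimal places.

Probabilities are the counts divided by 216.
Repeatedly combine the two least-probable nodes; the expected code length is the sum of the merged weights.
merge 5/108 + 7/72 → 31/216
merge 23/216 + 13/108 → 49/216
merge 31/216 + 19/108 → 23/72
merge 49/216 + 49/216 → 49/108
merge 49/216 + 23/72 → 59/108
merge 49/108 + 59/108 → 1
L = 31/216 + 49/216 + 23/72 + 49/108 + 59/108 + 1 = 581/216 ≈ 2.690 bits/symbol.

2.690 bits/symbol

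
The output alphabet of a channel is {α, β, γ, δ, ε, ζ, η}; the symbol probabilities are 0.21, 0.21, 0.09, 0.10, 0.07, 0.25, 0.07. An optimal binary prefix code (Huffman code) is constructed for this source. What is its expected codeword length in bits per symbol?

2.66 bits/symbol

Repeatedly combine the two least-probable nodes; the expected code length is the sum of the merged weights.
merge 7/100 + 7/100 → 7/50
merge 9/100 + 1/10 → 19/100
merge 7/50 + 19/100 → 33/100
merge 21/100 + 21/100 → 21/50
merge 1/4 + 33/100 → 29/50
merge 21/50 + 29/50 → 1
L = 7/50 + 19/100 + 33/100 + 21/50 + 29/50 + 1 = 133/50 = 2.66 bits/symbol.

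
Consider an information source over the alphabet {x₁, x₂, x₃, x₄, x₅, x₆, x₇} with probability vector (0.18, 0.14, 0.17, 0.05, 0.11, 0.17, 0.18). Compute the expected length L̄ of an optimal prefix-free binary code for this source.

2.8 bits/symbol

Repeatedly combine the two least-probable nodes; the expected code length is the sum of the merged weights.
merge 1/20 + 11/100 → 4/25
merge 7/50 + 4/25 → 3/10
merge 17/100 + 17/100 → 17/50
merge 9/50 + 9/50 → 9/25
merge 3/10 + 17/50 → 16/25
merge 9/25 + 16/25 → 1
L = 4/25 + 3/10 + 17/50 + 9/25 + 16/25 + 1 = 14/5 = 2.8 bits/symbol.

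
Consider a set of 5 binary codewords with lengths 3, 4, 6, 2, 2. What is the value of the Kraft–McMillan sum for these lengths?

0.703125

With common denominator 2^6 = 64: Σ 2^(−ℓᵢ) = 8/64 + 4/64 + 1/64 + 16/64 + 16/64 = 45/64 = 0.703125.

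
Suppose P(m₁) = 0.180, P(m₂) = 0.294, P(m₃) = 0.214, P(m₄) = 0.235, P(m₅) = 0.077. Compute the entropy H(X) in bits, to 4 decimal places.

2.2163 bits

H = −Σ pᵢ log₂ pᵢ.
−0.180·log₂(0.180) = 0.4453
−0.294·log₂(0.294) = 0.5192
−0.214·log₂(0.214) = 0.4760
−0.235·log₂(0.235) = 0.4910
−0.077·log₂(0.077) = 0.2848
Sum ≈ 2.2163 → 2.2163 bits.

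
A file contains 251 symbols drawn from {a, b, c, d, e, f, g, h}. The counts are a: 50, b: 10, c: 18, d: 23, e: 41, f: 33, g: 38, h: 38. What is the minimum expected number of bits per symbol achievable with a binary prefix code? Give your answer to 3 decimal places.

2.912 bits/symbol

Probabilities are the counts divided by 251.
Repeatedly combine the two least-probable nodes; the expected code length is the sum of the merged weights.
merge 10/251 + 18/251 → 28/251
merge 23/251 + 28/251 → 51/251
merge 33/251 + 38/251 → 71/251
merge 38/251 + 41/251 → 79/251
merge 50/251 + 51/251 → 101/251
merge 71/251 + 79/251 → 150/251
merge 101/251 + 150/251 → 1
L = 28/251 + 51/251 + 71/251 + 79/251 + 101/251 + 150/251 + 1 = 731/251 ≈ 2.912 bits/symbol.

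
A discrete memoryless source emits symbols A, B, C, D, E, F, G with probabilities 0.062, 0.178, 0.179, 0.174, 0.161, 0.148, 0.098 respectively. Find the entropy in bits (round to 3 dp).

H = −Σ pᵢ log₂ pᵢ.
−0.062·log₂(0.062) = 0.2487
−0.178·log₂(0.178) = 0.4432
−0.179·log₂(0.179) = 0.4443
−0.174·log₂(0.174) = 0.4390
−0.161·log₂(0.161) = 0.4242
−0.148·log₂(0.148) = 0.4079
−0.098·log₂(0.098) = 0.3284
Sum ≈ 2.7358 → 2.736 bits.

2.736 bits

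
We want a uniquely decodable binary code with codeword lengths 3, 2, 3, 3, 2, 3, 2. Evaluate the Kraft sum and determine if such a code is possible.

With common denominator 2^3 = 8: Σ 2^(−ℓᵢ) = 1/8 + 2/8 + 1/8 + 1/8 + 2/8 + 1/8 + 2/8 = 10/8 = 1.25.
Kraft's inequality requires Σ ≤ 1; here Σ = 1.25 > 1, so no such prefix code exists.

1.25; no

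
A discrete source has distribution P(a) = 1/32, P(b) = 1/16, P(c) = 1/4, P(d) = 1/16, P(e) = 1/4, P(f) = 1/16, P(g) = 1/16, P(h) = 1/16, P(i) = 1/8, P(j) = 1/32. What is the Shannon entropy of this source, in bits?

Each probability is a power of 1/2, so log₂(1/p) is an integer.
H = Σ p·log₂(1/p) = 1/32·5 + 1/16·4 + 1/4·2 + 1/16·4 + 1/4·2 + 1/16·4 + 1/16·4 + 1/16·4 + 1/8·3 + 1/32·5 = 2.9375 bits.

2.9375 bits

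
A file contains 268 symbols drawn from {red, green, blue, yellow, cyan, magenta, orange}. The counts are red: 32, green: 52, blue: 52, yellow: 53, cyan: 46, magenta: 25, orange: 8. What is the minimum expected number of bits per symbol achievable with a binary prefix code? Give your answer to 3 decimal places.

2.731 bits/symbol

Probabilities are the counts divided by 268.
Repeatedly combine the two least-probable nodes; the expected code length is the sum of the merged weights.
merge 2/67 + 25/268 → 33/268
merge 8/67 + 33/268 → 65/268
merge 23/134 + 13/67 → 49/134
merge 13/67 + 53/268 → 105/268
merge 65/268 + 49/134 → 163/268
merge 105/268 + 163/268 → 1
L = 33/268 + 65/268 + 49/134 + 105/268 + 163/268 + 1 = 183/67 ≈ 2.731 bits/symbol.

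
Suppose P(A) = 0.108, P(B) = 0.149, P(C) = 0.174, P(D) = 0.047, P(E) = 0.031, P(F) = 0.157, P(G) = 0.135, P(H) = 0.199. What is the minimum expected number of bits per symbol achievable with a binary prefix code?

Repeatedly combine the two least-probable nodes; the expected code length is the sum of the merged weights.
merge 31/1000 + 47/1000 → 39/500
merge 39/500 + 27/250 → 93/500
merge 27/200 + 149/1000 → 71/250
merge 157/1000 + 87/500 → 331/1000
merge 93/500 + 199/1000 → 77/200
merge 71/250 + 331/1000 → 123/200
merge 77/200 + 123/200 → 1
L = 39/500 + 93/500 + 71/250 + 331/1000 + 77/200 + 123/200 + 1 = 2879/1000 = 2.879 bits/symbol.

2.879 bits/symbol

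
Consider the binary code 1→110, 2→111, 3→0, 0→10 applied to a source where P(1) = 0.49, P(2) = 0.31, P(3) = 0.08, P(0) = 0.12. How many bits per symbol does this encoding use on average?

2.72 bits/symbol

L̄ = Σ pᵢ·ℓᵢ = 0.49·3 + 0.31·3 + 0.08·1 + 0.12·2 = 2.72 bits/symbol.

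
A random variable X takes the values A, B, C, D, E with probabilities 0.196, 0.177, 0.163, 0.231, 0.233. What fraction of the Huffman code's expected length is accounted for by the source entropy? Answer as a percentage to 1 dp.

98.6%

Entropy H = −Σ p log₂ p ≈ 2.3076 bits.
Huffman merges: 163/1000+177/1000→17/50; 49/250+231/1000→427/1000; 233/1000+17/50→573/1000; 427/1000+573/1000→1. L = 117/50 ≈ 2.3400.
Efficiency = H/L = 2.3076/2.3400 = 98.6%.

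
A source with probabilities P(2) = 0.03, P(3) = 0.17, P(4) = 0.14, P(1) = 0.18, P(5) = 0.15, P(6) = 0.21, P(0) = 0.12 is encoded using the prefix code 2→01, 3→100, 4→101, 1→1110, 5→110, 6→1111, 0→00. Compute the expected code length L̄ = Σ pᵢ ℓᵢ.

L̄ = Σ pᵢ·ℓᵢ = 0.03·2 + 0.17·3 + 0.14·3 + 0.18·4 + 0.15·3 + 0.21·4 + 0.12·2 = 3.24 bits/symbol.

3.24 bits/symbol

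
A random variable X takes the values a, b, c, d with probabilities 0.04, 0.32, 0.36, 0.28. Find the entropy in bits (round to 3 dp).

H = −Σ pᵢ log₂ pᵢ.
−0.04·log₂(0.04) = 0.1858
−0.32·log₂(0.32) = 0.5260
−0.36·log₂(0.36) = 0.5306
−0.28·log₂(0.28) = 0.5142
Sum ≈ 1.7566 → 1.757 bits.

1.757 bits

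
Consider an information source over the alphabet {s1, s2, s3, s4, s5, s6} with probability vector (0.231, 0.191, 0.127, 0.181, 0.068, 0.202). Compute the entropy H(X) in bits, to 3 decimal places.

H = −Σ pᵢ log₂ pᵢ.
−0.231·log₂(0.231) = 0.4883
−0.191·log₂(0.191) = 0.4562
−0.127·log₂(0.127) = 0.3781
−0.181·log₂(0.181) = 0.4463
−0.068·log₂(0.068) = 0.2637
−0.202·log₂(0.202) = 0.4661
Sum ≈ 2.4988 → 2.499 bits.

2.499 bits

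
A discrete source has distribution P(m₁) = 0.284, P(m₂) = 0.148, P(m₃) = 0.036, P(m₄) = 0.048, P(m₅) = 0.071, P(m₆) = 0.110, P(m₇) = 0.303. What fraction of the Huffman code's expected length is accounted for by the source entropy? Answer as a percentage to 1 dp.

Entropy H = −Σ p log₂ p ≈ 2.4498 bits.
Huffman merges: 9/250+6/125→21/250; 71/1000+21/250→31/200; 11/100+37/250→129/500; 31/200+129/500→413/1000; 71/250+303/1000→587/1000; 413/1000+587/1000→1. L = 2497/1000 ≈ 2.4970.
Efficiency = H/L = 2.4498/2.4970 = 98.1%.

98.1%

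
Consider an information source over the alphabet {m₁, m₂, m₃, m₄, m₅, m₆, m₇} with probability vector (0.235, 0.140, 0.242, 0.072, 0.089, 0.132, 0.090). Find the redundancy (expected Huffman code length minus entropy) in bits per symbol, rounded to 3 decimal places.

0.018 bits

Entropy H = −Σ p log₂ p ≈ 2.6656 bits.
Huffman merges: 9/125+89/1000→161/1000; 9/100+33/250→111/500; 7/50+161/1000→301/1000; 111/500+47/200→457/1000; 121/500+301/1000→543/1000; 457/1000+543/1000→1. L = 671/250 ≈ 2.6840.
L − H = 2.6840 − 2.6656 = 0.018 bits.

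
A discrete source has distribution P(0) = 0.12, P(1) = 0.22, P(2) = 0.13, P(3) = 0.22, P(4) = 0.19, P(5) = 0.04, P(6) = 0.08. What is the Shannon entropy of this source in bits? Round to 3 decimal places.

2.643 bits

H = −Σ pᵢ log₂ pᵢ.
−0.12·log₂(0.12) = 0.3671
−0.22·log₂(0.22) = 0.4806
−0.13·log₂(0.13) = 0.3826
−0.22·log₂(0.22) = 0.4806
−0.19·log₂(0.19) = 0.4552
−0.04·log₂(0.04) = 0.1858
−0.08·log₂(0.08) = 0.2915
Sum ≈ 2.6433 → 2.643 bits.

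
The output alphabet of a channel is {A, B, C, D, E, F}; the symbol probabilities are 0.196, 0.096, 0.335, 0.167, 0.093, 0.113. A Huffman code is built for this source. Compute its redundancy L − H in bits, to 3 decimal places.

0.050 bits

Entropy H = −Σ p log₂ p ≈ 2.4193 bits.
Huffman merges: 93/1000+12/125→189/1000; 113/1000+167/1000→7/25; 189/1000+49/250→77/200; 7/25+67/200→123/200; 77/200+123/200→1. L = 2469/1000 ≈ 2.4690.
L − H = 2.4690 − 2.4193 = 0.050 bits.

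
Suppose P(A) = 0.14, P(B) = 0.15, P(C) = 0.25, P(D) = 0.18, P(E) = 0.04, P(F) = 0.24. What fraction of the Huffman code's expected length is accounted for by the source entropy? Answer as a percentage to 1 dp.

96.9%

Entropy H = −Σ p log₂ p ≈ 2.4329 bits.
Huffman merges: 1/25+7/50→9/50; 3/20+9/50→33/100; 9/50+6/25→21/50; 1/4+33/100→29/50; 21/50+29/50→1. L = 251/100 ≈ 2.5100.
Efficiency = H/L = 2.4329/2.5100 = 96.9%.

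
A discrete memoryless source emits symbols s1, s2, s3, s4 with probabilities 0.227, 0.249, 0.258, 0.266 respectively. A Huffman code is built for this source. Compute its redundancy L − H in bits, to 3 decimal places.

0.002 bits

Entropy H = −Σ p log₂ p ≈ 1.9975 bits.
Huffman merges: 227/1000+249/1000→119/250; 129/500+133/500→131/250; 119/250+131/250→1. L = 2 ≈ 2.0000.
L − H = 2.0000 − 1.9975 = 0.002 bits.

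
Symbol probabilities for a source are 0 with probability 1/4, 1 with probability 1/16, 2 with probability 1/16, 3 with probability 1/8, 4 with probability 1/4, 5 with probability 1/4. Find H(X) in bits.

2.375 bits

Each probability is a power of 1/2, so log₂(1/p) is an integer.
H = Σ p·log₂(1/p) = 1/4·2 + 1/16·4 + 1/16·4 + 1/8·3 + 1/4·2 + 1/4·2 = 2.375 bits.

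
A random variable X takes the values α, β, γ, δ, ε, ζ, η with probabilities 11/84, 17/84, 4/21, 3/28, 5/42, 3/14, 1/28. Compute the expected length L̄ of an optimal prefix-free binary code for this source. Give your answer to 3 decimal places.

Repeatedly combine the two least-probable nodes; the expected code length is the sum of the merged weights.
merge 1/28 + 3/28 → 1/7
merge 5/42 + 11/84 → 1/4
merge 1/7 + 4/21 → 1/3
merge 17/84 + 3/14 → 5/12
merge 1/4 + 1/3 → 7/12
merge 5/12 + 7/12 → 1
L = 1/7 + 1/4 + 1/3 + 5/12 + 7/12 + 1 = 229/84 ≈ 2.726 bits/symbol.

2.726 bits/symbol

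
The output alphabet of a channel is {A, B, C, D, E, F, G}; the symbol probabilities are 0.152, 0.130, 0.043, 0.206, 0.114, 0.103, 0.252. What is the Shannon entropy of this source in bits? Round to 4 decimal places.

H = −Σ pᵢ log₂ pᵢ.
−0.152·log₂(0.152) = 0.4131
−0.130·log₂(0.130) = 0.3826
−0.043·log₂(0.043) = 0.1952
−0.206·log₂(0.206) = 0.4695
−0.114·log₂(0.114) = 0.3571
−0.103·log₂(0.103) = 0.3378
−0.252·log₂(0.252) = 0.5011
Sum ≈ 2.6565 → 2.6565 bits.

2.6565 bits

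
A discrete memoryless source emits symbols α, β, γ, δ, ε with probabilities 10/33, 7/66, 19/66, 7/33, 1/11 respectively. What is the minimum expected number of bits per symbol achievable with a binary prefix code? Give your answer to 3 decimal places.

2.197 bits/symbol

Repeatedly combine the two least-probable nodes; the expected code length is the sum of the merged weights.
merge 1/11 + 7/66 → 13/66
merge 13/66 + 7/33 → 9/22
merge 19/66 + 10/33 → 13/22
merge 9/22 + 13/22 → 1
L = 13/66 + 9/22 + 13/22 + 1 = 145/66 ≈ 2.197 bits/symbol.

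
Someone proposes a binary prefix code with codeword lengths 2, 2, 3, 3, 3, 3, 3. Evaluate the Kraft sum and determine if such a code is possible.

1.125; no

With common denominator 2^3 = 8: Σ 2^(−ℓᵢ) = 2/8 + 2/8 + 1/8 + 1/8 + 1/8 + 1/8 + 1/8 = 9/8 = 1.125.
Kraft's inequality requires Σ ≤ 1; here Σ = 1.125 > 1, so no such prefix code exists.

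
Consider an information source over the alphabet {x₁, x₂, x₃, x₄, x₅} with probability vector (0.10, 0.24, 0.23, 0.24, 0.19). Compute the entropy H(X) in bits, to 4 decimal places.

2.2634 bits

H = −Σ pᵢ log₂ pᵢ.
−0.10·log₂(0.10) = 0.3322
−0.24·log₂(0.24) = 0.4941
−0.23·log₂(0.23) = 0.4877
−0.24·log₂(0.24) = 0.4941
−0.19·log₂(0.19) = 0.4552
Sum ≈ 2.2634 → 2.2634 bits.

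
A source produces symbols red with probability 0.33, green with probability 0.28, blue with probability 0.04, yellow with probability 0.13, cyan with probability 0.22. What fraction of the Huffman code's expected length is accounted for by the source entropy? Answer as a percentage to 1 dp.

Entropy H = −Σ p log₂ p ≈ 2.0910 bits.
Huffman merges: 1/25+13/100→17/100; 17/100+11/50→39/100; 7/25+33/100→61/100; 39/100+61/100→1. L = 217/100 ≈ 2.1700.
Efficiency = H/L = 2.0910/2.1700 = 96.4%.

96.4%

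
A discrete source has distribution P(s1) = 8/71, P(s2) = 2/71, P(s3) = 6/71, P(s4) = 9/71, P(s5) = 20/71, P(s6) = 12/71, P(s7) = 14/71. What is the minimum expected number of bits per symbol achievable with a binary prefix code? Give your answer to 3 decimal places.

2.634 bits/symbol

Repeatedly combine the two least-probable nodes; the expected code length is the sum of the merged weights.
merge 2/71 + 6/71 → 8/71
merge 8/71 + 8/71 → 16/71
merge 9/71 + 12/71 → 21/71
merge 14/71 + 16/71 → 30/71
merge 20/71 + 21/71 → 41/71
merge 30/71 + 41/71 → 1
L = 8/71 + 16/71 + 21/71 + 30/71 + 41/71 + 1 = 187/71 ≈ 2.634 bits/symbol.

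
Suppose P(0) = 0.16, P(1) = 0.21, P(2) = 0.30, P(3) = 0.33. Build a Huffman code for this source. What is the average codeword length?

Repeatedly combine the two least-probable nodes; the expected code length is the sum of the merged weights.
merge 4/25 + 21/100 → 37/100
merge 3/10 + 33/100 → 63/100
merge 37/100 + 63/100 → 1
L = 37/100 + 63/100 + 1 = 2 bits/symbol.

2 bits/symbol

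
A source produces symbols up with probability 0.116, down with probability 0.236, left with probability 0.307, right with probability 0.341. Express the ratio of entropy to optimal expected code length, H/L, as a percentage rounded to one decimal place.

Entropy H = −Σ p log₂ p ≈ 1.9044 bits.
Huffman merges: 29/250+59/250→44/125; 307/1000+341/1000→81/125; 44/125+81/125→1. L = 2 ≈ 2.0000.
Efficiency = H/L = 1.9044/2.0000 = 95.2%.

95.2%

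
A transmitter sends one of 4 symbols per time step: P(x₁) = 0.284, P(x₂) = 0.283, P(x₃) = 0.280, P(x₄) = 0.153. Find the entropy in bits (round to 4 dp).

H = −Σ pᵢ log₂ pᵢ.
−0.284·log₂(0.284) = 0.5158
−0.283·log₂(0.283) = 0.5154
−0.280·log₂(0.280) = 0.5142
−0.153·log₂(0.153) = 0.4144
Sum ≈ 1.9597 → 1.9597 bits.

1.9597 bits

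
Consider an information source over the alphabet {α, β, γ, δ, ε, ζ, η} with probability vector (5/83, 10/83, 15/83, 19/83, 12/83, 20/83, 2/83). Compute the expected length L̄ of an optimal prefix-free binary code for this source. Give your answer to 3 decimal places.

2.614 bits/symbol

Repeatedly combine the two least-probable nodes; the expected code length is the sum of the merged weights.
merge 2/83 + 5/83 → 7/83
merge 7/83 + 10/83 → 17/83
merge 12/83 + 15/83 → 27/83
merge 17/83 + 19/83 → 36/83
merge 20/83 + 27/83 → 47/83
merge 36/83 + 47/83 → 1
L = 7/83 + 17/83 + 27/83 + 36/83 + 47/83 + 1 = 217/83 ≈ 2.614 bits/symbol.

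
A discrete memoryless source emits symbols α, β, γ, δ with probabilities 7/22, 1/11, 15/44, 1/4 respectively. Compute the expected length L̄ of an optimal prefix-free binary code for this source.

2 bits/symbol

Repeatedly combine the two least-probable nodes; the expected code length is the sum of the merged weights.
merge 1/11 + 1/4 → 15/44
merge 7/22 + 15/44 → 29/44
merge 15/44 + 29/44 → 1
L = 15/44 + 29/44 + 1 = 2 bits/symbol.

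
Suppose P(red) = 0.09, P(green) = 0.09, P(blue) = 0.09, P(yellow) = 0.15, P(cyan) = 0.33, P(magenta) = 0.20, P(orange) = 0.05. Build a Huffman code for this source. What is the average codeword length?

2.61 bits/symbol

Repeatedly combine the two least-probable nodes; the expected code length is the sum of the merged weights.
merge 1/20 + 9/100 → 7/50
merge 9/100 + 9/100 → 9/50
merge 7/50 + 3/20 → 29/100
merge 9/50 + 1/5 → 19/50
merge 29/100 + 33/100 → 31/50
merge 19/50 + 31/50 → 1
L = 7/50 + 9/50 + 29/100 + 19/50 + 31/50 + 1 = 261/100 = 2.61 bits/symbol.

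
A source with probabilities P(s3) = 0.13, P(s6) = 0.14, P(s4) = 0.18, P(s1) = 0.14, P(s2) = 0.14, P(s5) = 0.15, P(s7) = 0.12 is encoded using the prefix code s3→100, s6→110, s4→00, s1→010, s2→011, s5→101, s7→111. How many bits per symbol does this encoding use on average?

L̄ = Σ pᵢ·ℓᵢ = 0.13·3 + 0.14·3 + 0.18·2 + 0.14·3 + 0.14·3 + 0.15·3 + 0.12·3 = 2.82 bits/symbol.

2.82 bits/symbol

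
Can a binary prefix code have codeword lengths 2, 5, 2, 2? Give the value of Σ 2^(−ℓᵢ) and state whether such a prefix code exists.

0.78125; yes

With common denominator 2^5 = 32: Σ 2^(−ℓᵢ) = 8/32 + 1/32 + 8/32 + 8/32 = 25/32 = 0.78125.
Kraft's inequality requires Σ ≤ 1; here Σ = 0.78125 ≤ 1, so such a prefix code exists.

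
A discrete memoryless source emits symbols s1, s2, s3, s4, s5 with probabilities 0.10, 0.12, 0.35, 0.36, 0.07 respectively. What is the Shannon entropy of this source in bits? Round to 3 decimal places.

H = −Σ pᵢ log₂ pᵢ.
−0.10·log₂(0.10) = 0.3322
−0.12·log₂(0.12) = 0.3671
−0.35·log₂(0.35) = 0.5301
−0.36·log₂(0.36) = 0.5306
−0.07·log₂(0.07) = 0.2686
Sum ≈ 2.0285 → 2.029 bits.

2.029 bits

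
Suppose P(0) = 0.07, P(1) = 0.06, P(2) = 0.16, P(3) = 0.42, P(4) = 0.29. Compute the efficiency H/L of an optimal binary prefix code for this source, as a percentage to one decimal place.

Entropy H = −Σ p log₂ p ≈ 1.9787 bits.
Huffman merges: 3/50+7/100→13/100; 13/100+4/25→29/100; 29/100+29/100→29/50; 21/50+29/50→1. L = 2 ≈ 2.0000.
Efficiency = H/L = 1.9787/2.0000 = 98.9%.

98.9%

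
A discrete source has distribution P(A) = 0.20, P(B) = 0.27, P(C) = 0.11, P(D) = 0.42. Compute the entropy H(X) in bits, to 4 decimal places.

1.8503 bits

H = −Σ pᵢ log₂ pᵢ.
−0.20·log₂(0.20) = 0.4644
−0.27·log₂(0.27) = 0.5100
−0.11·log₂(0.11) = 0.3503
−0.42·log₂(0.42) = 0.5256
Sum ≈ 1.8503 → 1.8503 bits.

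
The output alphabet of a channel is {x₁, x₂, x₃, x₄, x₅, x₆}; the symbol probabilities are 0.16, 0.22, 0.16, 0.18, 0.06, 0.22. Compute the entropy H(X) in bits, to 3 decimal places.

2.496 bits

H = −Σ pᵢ log₂ pᵢ.
−0.16·log₂(0.16) = 0.4230
−0.22·log₂(0.22) = 0.4806
−0.16·log₂(0.16) = 0.4230
−0.18·log₂(0.18) = 0.4453
−0.06·log₂(0.06) = 0.2435
−0.22·log₂(0.22) = 0.4806
Sum ≈ 2.4960 → 2.496 bits.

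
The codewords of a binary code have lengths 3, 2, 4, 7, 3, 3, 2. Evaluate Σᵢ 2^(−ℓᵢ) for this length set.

With common denominator 2^7 = 128: Σ 2^(−ℓᵢ) = 16/128 + 32/128 + 8/128 + 1/128 + 16/128 + 16/128 + 32/128 = 121/128 = 0.9453125.

0.9453125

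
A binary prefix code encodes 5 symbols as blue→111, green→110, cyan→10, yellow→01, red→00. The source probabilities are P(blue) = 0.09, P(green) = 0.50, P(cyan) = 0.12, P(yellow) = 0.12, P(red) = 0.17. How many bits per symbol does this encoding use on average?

L̄ = Σ pᵢ·ℓᵢ = 0.09·3 + 0.50·3 + 0.12·2 + 0.12·2 + 0.17·2 = 2.59 bits/symbol.

2.59 bits/symbol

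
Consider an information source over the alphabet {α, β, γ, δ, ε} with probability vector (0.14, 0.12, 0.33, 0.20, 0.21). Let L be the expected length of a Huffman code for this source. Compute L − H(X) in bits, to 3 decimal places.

0.031 bits

Entropy H = −Σ p log₂ p ≈ 2.2292 bits.
Huffman merges: 3/25+7/50→13/50; 1/5+21/100→41/100; 13/50+33/100→59/100; 41/100+59/100→1. L = 113/50 ≈ 2.2600.
L − H = 2.2600 − 2.2292 = 0.031 bits.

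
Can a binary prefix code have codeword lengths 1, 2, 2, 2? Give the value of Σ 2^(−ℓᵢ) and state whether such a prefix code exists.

With common denominator 2^2 = 4: Σ 2^(−ℓᵢ) = 2/4 + 1/4 + 1/4 + 1/4 = 5/4 = 1.25.
Kraft's inequality requires Σ ≤ 1; here Σ = 1.25 > 1, so no such prefix code exists.

1.25; no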